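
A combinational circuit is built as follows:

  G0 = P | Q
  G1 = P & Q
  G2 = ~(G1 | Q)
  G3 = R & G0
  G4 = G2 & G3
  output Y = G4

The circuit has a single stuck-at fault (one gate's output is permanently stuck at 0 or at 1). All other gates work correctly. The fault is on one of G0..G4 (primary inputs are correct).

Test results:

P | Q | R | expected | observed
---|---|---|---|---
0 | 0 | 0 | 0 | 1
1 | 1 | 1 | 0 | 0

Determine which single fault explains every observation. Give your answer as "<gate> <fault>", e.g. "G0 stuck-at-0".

Fault-free values for test 1 (P=0, Q=0, R=0): G0=0, G1=0, G2=1, G3=0, G4=0, giving Y=0. Observed 1.
Test 1: faults giving observed 1 are {G3 stuck-at-1, G4 stuck-at-1}.
Test 2 (P=1, Q=1, R=1): fault-free G0=1, G1=1, G2=0, G3=1, G4=0 → 0; observed 0. Eliminates G4 stuck-at-1.
Only G3 stuck-at-1 is consistent with every test.

G3 stuck-at-1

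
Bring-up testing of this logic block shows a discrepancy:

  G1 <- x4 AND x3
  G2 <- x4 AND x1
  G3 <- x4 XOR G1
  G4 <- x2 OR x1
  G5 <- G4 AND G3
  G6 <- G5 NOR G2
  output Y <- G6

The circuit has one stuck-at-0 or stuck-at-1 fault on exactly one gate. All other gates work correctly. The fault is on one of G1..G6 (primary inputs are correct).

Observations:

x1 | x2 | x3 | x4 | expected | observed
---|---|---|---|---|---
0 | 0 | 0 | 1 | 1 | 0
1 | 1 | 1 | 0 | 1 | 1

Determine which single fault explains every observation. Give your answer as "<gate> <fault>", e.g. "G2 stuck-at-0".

G4 stuck-at-1

Fault-free values for test 1 (x1=0, x2=0, x3=0, x4=1): G1=0, G2=0, G3=1, G4=0, G5=0, G6=1, giving Y=1. Observed 0.
Test 1: faults giving observed 0 are {G2 stuck-at-1, G4 stuck-at-1, G5 stuck-at-1, G6 stuck-at-0}.
Test 2 (x1=1, x2=1, x3=1, x4=0): fault-free G1=0, G2=0, G3=0, G4=1, G5=0, G6=1 → 1; observed 1. Eliminates G2 stuck-at-1, G5 stuck-at-1, G6 stuck-at-0.
Only G4 stuck-at-1 is consistent with every test.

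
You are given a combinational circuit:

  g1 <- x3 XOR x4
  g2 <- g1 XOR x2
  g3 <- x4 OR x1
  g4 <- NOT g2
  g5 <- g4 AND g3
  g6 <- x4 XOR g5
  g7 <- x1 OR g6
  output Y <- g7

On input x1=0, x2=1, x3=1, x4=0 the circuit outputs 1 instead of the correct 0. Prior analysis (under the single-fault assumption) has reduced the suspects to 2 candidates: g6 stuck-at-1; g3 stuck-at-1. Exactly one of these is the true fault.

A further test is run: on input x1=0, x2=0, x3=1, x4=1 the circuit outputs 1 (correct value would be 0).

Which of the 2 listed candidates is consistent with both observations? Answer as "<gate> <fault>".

g6 stuck-at-1

Evaluate each candidate on input x1=0, x2=0, x3=1, x4=1:
  g6 stuck-at-1: g1=0, g2=0, g3=1, g4=1, g5=1, g6=1 [stuck-at-1], g7=1 → 1 — matches
  g3 stuck-at-1: g1=0, g2=0, g3=1 [stuck-at-1], g4=1, g5=1, g6=0, g7=0 → 0 — eliminated
Only g6 stuck-at-1 reproduces the observed 1.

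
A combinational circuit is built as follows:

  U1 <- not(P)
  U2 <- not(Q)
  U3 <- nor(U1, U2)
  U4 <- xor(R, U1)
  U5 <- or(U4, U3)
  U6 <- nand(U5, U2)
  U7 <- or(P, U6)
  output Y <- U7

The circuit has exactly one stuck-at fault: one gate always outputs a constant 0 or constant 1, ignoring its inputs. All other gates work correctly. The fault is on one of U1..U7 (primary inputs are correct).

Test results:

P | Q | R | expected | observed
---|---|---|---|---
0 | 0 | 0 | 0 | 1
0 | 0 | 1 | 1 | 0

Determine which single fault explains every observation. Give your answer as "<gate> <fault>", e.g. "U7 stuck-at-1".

Fault-free values for test 1 (P=0, Q=0, R=0): U1=1, U2=1, U3=0, U4=1, U5=1, U6=0, U7=0, giving Y=0. Observed 1.
Test 1: faults giving observed 1 are {U1 stuck-at-0, U2 stuck-at-0, U4 stuck-at-0, U5 stuck-at-0, U6 stuck-at-1, U7 stuck-at-1}.
Test 2 (P=0, Q=0, R=1): fault-free U1=1, U2=1, U3=0, U4=0, U5=0, U6=1, U7=1 → 1; observed 0. Eliminates U2 stuck-at-0, U4 stuck-at-0, U5 stuck-at-0, U6 stuck-at-1, U7 stuck-at-1.
Only U1 stuck-at-0 is consistent with every test.

U1 stuck-at-0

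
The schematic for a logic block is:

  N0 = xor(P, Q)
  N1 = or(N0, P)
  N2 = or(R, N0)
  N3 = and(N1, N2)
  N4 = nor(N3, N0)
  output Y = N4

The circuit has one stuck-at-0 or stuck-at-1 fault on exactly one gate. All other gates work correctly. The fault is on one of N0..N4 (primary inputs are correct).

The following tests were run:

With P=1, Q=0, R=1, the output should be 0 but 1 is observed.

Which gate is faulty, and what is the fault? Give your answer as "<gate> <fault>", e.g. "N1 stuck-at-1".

Fault-free values for test 1 (P=1, Q=0, R=1): N0=1, N1=1, N2=1, N3=1, N4=0, giving Y=0. Observed 1.
Test 1: faults giving observed 1 are {N4 stuck-at-1}.
Only N4 stuck-at-1 is consistent with every test.

N4 stuck-at-1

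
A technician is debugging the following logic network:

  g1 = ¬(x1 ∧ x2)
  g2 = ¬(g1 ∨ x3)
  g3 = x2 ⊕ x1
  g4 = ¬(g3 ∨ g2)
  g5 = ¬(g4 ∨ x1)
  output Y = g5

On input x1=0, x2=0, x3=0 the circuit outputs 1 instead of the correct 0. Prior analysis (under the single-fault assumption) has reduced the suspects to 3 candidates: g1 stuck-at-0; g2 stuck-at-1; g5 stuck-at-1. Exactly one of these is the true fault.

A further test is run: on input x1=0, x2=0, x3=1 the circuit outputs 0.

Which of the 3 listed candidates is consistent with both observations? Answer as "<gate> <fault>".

g1 stuck-at-0

Evaluate each candidate on input x1=0, x2=0, x3=1:
  g1 stuck-at-0: g1=0 [stuck-at-0], g2=0, g3=0, g4=1, g5=0 → 0 — matches
  g2 stuck-at-1: g1=1, g2=1 [stuck-at-1], g3=0, g4=0, g5=1 → 1 — eliminated
  g5 stuck-at-1: g1=1, g2=0, g3=0, g4=1, g5=1 [stuck-at-1] → 1 — eliminated
Only g1 stuck-at-0 reproduces the observed 0.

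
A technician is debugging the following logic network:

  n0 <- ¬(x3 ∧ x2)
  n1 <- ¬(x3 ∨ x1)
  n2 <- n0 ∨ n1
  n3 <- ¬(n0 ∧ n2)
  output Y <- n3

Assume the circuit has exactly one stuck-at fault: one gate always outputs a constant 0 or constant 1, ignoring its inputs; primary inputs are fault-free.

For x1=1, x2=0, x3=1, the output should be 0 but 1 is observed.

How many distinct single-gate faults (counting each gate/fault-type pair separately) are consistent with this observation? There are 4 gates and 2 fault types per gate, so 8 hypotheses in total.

3

Fault-free: n0=1, n1=0, n2=1, n3=0 → 0. Observed 1.
  n0 stuck-at-0: output 1 ✓
  n0 stuck-at-1: output 0 ✗
  n1 stuck-at-0: output 0 ✗
  n1 stuck-at-1: output 0 ✗
  n2 stuck-at-0: output 1 ✓
  n2 stuck-at-1: output 0 ✗
  n3 stuck-at-0: output 0 ✗
  n3 stuck-at-1: output 1 ✓
Consistent faults: {n0 stuck-at-0, n2 stuck-at-0, n3 stuck-at-1} — 3 in all.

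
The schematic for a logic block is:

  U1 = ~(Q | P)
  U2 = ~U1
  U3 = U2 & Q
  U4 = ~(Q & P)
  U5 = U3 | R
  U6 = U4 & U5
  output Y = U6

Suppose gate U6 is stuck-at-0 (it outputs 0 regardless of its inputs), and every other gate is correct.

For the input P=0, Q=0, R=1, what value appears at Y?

0

Propagate with U6 forced: U1=1, U2=0, U3=0, U4=1, U5=1, U6=0 [stuck-at-0].
So Y = 0. (Without the fault it would be 1.)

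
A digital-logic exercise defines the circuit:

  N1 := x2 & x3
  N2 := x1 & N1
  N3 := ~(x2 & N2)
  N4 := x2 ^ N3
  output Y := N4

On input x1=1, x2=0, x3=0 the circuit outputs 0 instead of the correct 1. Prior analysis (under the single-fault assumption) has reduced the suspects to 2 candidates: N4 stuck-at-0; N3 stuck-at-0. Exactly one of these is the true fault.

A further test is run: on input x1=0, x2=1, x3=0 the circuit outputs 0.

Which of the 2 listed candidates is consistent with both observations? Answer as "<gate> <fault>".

Evaluate each candidate on input x1=0, x2=1, x3=0:
  N4 stuck-at-0: N1=0, N2=0, N3=1, N4=0 [stuck-at-0] → 0 — matches
  N3 stuck-at-0: N1=0, N2=0, N3=0 [stuck-at-0], N4=1 → 1 — eliminated
Only N4 stuck-at-0 reproduces the observed 0.

N4 stuck-at-0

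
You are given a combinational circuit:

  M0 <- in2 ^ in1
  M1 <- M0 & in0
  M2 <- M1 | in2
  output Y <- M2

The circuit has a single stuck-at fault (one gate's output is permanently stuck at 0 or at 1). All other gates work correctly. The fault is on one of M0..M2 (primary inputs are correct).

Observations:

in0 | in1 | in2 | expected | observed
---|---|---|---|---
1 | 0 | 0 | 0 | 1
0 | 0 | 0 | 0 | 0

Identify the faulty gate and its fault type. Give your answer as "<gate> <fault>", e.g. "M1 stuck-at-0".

M0 stuck-at-1

Fault-free values for test 1 (in0=1, in1=0, in2=0): M0=0, M1=0, M2=0, giving Y=0. Observed 1.
Test 1: faults giving observed 1 are {M0 stuck-at-1, M1 stuck-at-1, M2 stuck-at-1}.
Test 2 (in0=0, in1=0, in2=0): fault-free M0=0, M1=0, M2=0 → 0; observed 0. Eliminates M1 stuck-at-1, M2 stuck-at-1.
Only M0 stuck-at-1 is consistent with every test.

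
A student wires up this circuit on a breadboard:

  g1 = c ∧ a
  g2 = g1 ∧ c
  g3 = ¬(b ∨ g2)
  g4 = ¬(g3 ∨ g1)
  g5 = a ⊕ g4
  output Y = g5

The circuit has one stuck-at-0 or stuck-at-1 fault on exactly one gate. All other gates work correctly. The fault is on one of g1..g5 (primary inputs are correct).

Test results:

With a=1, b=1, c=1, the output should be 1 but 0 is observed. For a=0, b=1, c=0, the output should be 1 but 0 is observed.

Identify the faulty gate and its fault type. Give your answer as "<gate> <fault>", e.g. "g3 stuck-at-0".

g5 stuck-at-0

Fault-free values for test 1 (a=1, b=1, c=1): g1=1, g2=1, g3=0, g4=0, g5=1, giving Y=1. Observed 0.
Test 1: faults giving observed 0 are {g1 stuck-at-0, g4 stuck-at-1, g5 stuck-at-0}.
Test 2 (a=0, b=1, c=0): fault-free g1=0, g2=0, g3=0, g4=1, g5=1 → 1; observed 0. Eliminates g1 stuck-at-0, g4 stuck-at-1.
Only g5 stuck-at-0 is consistent with every test.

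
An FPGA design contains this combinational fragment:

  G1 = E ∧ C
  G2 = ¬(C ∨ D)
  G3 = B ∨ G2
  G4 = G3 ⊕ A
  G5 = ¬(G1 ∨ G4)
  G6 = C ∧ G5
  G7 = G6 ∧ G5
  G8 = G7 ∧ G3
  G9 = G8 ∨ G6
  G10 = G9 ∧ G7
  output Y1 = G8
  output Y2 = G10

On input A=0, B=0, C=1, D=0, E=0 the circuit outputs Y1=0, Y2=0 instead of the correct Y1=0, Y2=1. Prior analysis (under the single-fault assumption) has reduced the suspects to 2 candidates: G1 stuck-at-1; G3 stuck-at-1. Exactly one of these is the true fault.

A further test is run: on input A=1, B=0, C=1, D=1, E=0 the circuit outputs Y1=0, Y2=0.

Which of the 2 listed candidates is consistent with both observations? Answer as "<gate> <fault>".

G1 stuck-at-1

Evaluate each candidate on input A=1, B=0, C=1, D=1, E=0:
  G1 stuck-at-1: G1=1 [stuck-at-1], G2=0, G3=0, G4=1, G5=0, G6=0, G7=0, G8=0, G9=0, G10=0 → Y1=0, Y2=0 — matches
  G3 stuck-at-1: G1=0, G2=0, G3=1 [stuck-at-1], G4=0, G5=1, G6=1, G7=1, G8=1, G9=1, G10=1 → Y1=1, Y2=1 — eliminated
Only G1 stuck-at-1 reproduces the observed Y1=0, Y2=0.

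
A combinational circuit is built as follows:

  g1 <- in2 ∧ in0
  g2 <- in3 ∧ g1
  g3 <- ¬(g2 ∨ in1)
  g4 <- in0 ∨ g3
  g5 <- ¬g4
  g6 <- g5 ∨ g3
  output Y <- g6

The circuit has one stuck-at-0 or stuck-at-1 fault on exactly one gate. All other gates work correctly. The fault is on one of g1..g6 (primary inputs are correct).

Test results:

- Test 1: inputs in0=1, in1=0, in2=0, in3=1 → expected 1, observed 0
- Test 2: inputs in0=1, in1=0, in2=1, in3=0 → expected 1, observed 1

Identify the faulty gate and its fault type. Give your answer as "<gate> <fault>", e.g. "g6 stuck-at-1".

g1 stuck-at-1

Fault-free values for test 1 (in0=1, in1=0, in2=0, in3=1): g1=0, g2=0, g3=1, g4=1, g5=0, g6=1, giving Y=1. Observed 0.
Test 1: faults giving observed 0 are {g1 stuck-at-1, g2 stuck-at-1, g3 stuck-at-0, g6 stuck-at-0}.
Test 2 (in0=1, in1=0, in2=1, in3=0): fault-free g1=1, g2=0, g3=1, g4=1, g5=0, g6=1 → 1; observed 1. Eliminates g2 stuck-at-1, g3 stuck-at-0, g6 stuck-at-0.
Only g1 stuck-at-1 is consistent with every test.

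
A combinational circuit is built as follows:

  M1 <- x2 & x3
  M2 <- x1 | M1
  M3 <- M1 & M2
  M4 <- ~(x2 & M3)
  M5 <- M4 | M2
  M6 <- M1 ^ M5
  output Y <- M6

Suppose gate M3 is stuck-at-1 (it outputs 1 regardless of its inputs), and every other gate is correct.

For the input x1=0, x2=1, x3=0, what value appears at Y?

Propagate with M3 forced: M1=0, M2=0, M3=1 [stuck-at-1], M4=0, M5=0, M6=0.
So Y = 0. (Without the fault it would be 1.)

0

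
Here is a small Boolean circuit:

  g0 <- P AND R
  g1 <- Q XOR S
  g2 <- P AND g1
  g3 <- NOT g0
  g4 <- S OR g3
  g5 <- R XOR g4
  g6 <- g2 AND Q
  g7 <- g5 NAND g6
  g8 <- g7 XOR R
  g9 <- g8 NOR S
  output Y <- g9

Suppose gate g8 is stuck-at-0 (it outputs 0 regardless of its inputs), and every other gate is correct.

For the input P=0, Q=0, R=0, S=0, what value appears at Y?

Propagate with g8 forced: g0=0, g1=0, g2=0, g3=1, g4=1, g5=1, g6=0, g7=1, g8=0 [stuck-at-0], g9=1.
So Y = 1. (Without the fault it would be 0.)

1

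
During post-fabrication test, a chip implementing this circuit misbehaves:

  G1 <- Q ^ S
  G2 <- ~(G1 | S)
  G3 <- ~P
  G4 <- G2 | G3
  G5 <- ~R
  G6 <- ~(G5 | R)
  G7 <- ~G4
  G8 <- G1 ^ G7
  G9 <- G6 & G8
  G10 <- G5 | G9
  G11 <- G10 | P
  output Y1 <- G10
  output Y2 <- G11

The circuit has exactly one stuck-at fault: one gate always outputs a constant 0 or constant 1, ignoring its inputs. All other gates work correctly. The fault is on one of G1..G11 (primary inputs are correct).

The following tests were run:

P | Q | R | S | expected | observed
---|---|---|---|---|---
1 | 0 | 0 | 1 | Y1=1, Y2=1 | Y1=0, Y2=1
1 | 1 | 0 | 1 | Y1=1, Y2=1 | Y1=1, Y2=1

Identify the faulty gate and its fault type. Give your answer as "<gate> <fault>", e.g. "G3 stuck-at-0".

Fault-free values for test 1 (P=1, Q=0, R=0, S=1): G1=1, G2=0, G3=0, G4=0, G5=1, G6=0, G7=1, G8=0, G9=0, G10=1, G11=1, giving Y1=1, Y2=1. Observed Y1=0, Y2=1.
Test 1: faults giving observed Y1=0, Y2=1 are {G5 stuck-at-0, G10 stuck-at-0}.
Test 2 (P=1, Q=1, R=0, S=1): fault-free G1=0, G2=0, G3=0, G4=0, G5=1, G6=0, G7=1, G8=1, G9=0, G10=1, G11=1 → Y1=1, Y2=1; observed Y1=1, Y2=1. Eliminates G10 stuck-at-0.
Only G5 stuck-at-0 is consistent with every test.

G5 stuck-at-0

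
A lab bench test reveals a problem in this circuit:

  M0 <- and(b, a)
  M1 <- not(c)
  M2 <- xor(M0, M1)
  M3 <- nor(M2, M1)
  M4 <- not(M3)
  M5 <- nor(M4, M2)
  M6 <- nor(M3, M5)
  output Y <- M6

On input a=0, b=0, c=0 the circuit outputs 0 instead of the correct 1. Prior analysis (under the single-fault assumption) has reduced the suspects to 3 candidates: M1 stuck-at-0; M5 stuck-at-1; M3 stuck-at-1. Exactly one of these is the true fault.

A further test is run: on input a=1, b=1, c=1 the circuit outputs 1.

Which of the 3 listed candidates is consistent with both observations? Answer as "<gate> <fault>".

M1 stuck-at-0

Evaluate each candidate on input a=1, b=1, c=1:
  M1 stuck-at-0: M0=1, M1=0 [stuck-at-0], M2=1, M3=0, M4=1, M5=0, M6=1 → 1 — matches
  M5 stuck-at-1: M0=1, M1=0, M2=1, M3=0, M4=1, M5=1 [stuck-at-1], M6=0 → 0 — eliminated
  M3 stuck-at-1: M0=1, M1=0, M2=1, M3=1 [stuck-at-1], M4=0, M5=0, M6=0 → 0 — eliminated
Only M1 stuck-at-0 reproduces the observed 1.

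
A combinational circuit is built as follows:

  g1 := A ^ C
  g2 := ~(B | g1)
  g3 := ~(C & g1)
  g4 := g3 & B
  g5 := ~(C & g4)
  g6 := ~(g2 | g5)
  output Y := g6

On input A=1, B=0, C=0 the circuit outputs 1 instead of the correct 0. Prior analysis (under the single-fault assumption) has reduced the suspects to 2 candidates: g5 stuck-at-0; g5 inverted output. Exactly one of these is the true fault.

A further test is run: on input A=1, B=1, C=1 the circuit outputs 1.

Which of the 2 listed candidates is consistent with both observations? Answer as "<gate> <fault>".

Evaluate each candidate on input A=1, B=1, C=1:
  g5 stuck-at-0: g1=0, g2=0, g3=1, g4=1, g5=0 [stuck-at-0], g6=1 → 1 — matches
  g5 inverted output: g1=0, g2=0, g3=1, g4=1, g5=1 [inverted output], g6=0 → 0 — eliminated
Only g5 stuck-at-0 reproduces the observed 1.

g5 stuck-at-0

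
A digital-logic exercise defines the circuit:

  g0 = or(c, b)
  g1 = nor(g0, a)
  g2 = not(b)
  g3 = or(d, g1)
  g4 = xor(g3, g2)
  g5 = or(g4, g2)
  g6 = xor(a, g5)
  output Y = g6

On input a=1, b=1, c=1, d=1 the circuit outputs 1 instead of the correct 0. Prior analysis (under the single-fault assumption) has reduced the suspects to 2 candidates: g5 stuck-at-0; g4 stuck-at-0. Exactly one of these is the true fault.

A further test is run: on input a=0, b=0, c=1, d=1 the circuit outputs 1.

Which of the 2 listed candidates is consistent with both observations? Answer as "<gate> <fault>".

Evaluate each candidate on input a=0, b=0, c=1, d=1:
  g5 stuck-at-0: g0=1, g1=0, g2=1, g3=1, g4=0, g5=0 [stuck-at-0], g6=0 → 0 — eliminated
  g4 stuck-at-0: g0=1, g1=0, g2=1, g3=1, g4=0 [stuck-at-0], g5=1, g6=1 → 1 — matches
Only g4 stuck-at-0 reproduces the observed 1.

g4 stuck-at-0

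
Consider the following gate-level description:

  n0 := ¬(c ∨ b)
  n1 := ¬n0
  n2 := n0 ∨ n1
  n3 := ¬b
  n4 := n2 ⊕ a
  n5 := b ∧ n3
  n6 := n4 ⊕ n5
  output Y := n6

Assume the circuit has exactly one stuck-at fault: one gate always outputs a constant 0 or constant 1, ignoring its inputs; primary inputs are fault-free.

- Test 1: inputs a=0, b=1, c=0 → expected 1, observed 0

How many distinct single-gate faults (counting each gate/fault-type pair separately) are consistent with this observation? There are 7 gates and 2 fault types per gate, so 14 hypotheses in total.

Fault-free: n0=0, n1=1, n2=1, n3=0, n4=1, n5=0, n6=1 → 1. Observed 0.
  n0 stuck-at-0: output 1 ✗
  n0 stuck-at-1: output 1 ✗
  n1 stuck-at-0: output 0 ✓
  n1 stuck-at-1: output 1 ✗
  n2 stuck-at-0: output 0 ✓
  n2 stuck-at-1: output 1 ✗
  n3 stuck-at-0: output 1 ✗
  n3 stuck-at-1: output 0 ✓
  n4 stuck-at-0: output 0 ✓
  n4 stuck-at-1: output 1 ✗
  n5 stuck-at-0: output 1 ✗
  n5 stuck-at-1: output 0 ✓
  n6 stuck-at-0: output 0 ✓
  n6 stuck-at-1: output 1 ✗
Consistent faults: {n1 stuck-at-0, n2 stuck-at-0, n3 stuck-at-1, n4 stuck-at-0, n5 stuck-at-1, n6 stuck-at-0} — 6 in all.

6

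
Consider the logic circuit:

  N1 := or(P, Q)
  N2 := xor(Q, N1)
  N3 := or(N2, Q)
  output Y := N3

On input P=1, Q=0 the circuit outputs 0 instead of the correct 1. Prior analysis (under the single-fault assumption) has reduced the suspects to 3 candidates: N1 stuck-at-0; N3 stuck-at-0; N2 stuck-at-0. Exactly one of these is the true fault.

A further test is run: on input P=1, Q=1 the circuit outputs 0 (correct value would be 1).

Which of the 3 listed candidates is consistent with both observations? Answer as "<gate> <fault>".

N3 stuck-at-0

Evaluate each candidate on input P=1, Q=1:
  N1 stuck-at-0: N1=0 [stuck-at-0], N2=1, N3=1 → 1 — eliminated
  N3 stuck-at-0: N1=1, N2=0, N3=0 [stuck-at-0] → 0 — matches
  N2 stuck-at-0: N1=1, N2=0 [stuck-at-0], N3=1 → 1 — eliminated
Only N3 stuck-at-0 reproduces the observed 0.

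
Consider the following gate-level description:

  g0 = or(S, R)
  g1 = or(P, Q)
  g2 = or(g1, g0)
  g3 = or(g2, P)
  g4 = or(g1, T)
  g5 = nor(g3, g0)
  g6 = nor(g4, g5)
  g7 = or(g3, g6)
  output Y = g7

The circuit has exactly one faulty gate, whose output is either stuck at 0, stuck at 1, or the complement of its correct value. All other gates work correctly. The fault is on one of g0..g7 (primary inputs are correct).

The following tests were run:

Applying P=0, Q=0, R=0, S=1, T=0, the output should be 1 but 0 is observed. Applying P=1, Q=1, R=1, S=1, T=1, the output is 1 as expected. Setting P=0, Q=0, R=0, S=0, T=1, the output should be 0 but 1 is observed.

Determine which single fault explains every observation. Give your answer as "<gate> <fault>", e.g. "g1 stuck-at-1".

Fault-free values for test 1 (P=0, Q=0, R=0, S=1, T=0): g0=1, g1=0, g2=1, g3=1, g4=0, g5=0, g6=1, g7=1, giving Y=1. Observed 0.
Test 1: faults giving observed 0 are {g0 stuck-at-0, g0 inverted output, g7 stuck-at-0, g7 inverted output}.
Test 2 (P=1, Q=1, R=1, S=1, T=1): fault-free g0=1, g1=1, g2=1, g3=1, g4=1, g5=0, g6=0, g7=1 → 1; observed 1. Eliminates g7 stuck-at-0, g7 inverted output.
Test 3 (P=0, Q=0, R=0, S=0, T=1): fault-free g0=0, g1=0, g2=0, g3=0, g4=1, g5=1, g6=0, g7=0 → 0; observed 1. Eliminates g0 stuck-at-0.
Only g0 inverted output is consistent with every test.

g0 inverted output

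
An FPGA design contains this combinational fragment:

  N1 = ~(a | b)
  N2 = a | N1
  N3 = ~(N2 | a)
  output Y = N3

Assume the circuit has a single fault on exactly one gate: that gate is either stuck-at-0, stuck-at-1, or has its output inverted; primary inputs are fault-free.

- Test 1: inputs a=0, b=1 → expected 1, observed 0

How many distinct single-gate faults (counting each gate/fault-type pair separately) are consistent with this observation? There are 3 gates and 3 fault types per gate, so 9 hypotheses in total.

6

Fault-free: N1=0, N2=0, N3=1 → 1. Observed 0.
  N1 stuck-at-0: output 1 ✗
  N1 stuck-at-1: output 0 ✓
  N1 inverted output: output 0 ✓
  N2 stuck-at-0: output 1 ✗
  N2 stuck-at-1: output 0 ✓
  N2 inverted output: output 0 ✓
  N3 stuck-at-0: output 0 ✓
  N3 stuck-at-1: output 1 ✗
  N3 inverted output: output 0 ✓
Consistent faults: {N1 stuck-at-1, N1 inverted output, N2 stuck-at-1, N2 inverted output, N3 stuck-at-0, N3 inverted output} — 6 in all.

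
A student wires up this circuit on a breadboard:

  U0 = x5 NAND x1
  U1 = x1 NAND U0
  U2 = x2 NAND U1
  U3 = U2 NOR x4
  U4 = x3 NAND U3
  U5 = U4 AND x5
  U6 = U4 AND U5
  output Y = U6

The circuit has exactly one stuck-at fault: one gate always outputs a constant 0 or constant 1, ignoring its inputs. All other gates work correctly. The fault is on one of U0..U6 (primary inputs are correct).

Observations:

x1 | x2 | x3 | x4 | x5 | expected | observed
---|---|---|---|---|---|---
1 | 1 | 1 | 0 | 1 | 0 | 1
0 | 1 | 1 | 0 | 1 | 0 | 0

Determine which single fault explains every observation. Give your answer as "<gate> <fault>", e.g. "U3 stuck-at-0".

U0 stuck-at-1

Fault-free values for test 1 (x1=1, x2=1, x3=1, x4=0, x5=1): U0=0, U1=1, U2=0, U3=1, U4=0, U5=0, U6=0, giving Y=0. Observed 1.
Test 1: faults giving observed 1 are {U0 stuck-at-1, U1 stuck-at-0, U2 stuck-at-1, U3 stuck-at-0, U4 stuck-at-1, U6 stuck-at-1}.
Test 2 (x1=0, x2=1, x3=1, x4=0, x5=1): fault-free U0=1, U1=1, U2=0, U3=1, U4=0, U5=0, U6=0 → 0; observed 0. Eliminates U1 stuck-at-0, U2 stuck-at-1, U3 stuck-at-0, U4 stuck-at-1, U6 stuck-at-1.
Only U0 stuck-at-1 is consistent with every test.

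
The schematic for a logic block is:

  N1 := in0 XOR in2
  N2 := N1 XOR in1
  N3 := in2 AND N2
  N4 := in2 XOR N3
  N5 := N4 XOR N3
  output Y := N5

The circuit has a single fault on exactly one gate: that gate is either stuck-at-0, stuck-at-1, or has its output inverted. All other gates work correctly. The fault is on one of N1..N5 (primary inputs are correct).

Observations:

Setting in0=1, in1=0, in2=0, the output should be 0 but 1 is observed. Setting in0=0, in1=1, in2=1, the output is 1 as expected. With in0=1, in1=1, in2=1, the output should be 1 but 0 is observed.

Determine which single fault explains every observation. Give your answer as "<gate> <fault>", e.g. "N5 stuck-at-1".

N4 stuck-at-1

Fault-free values for test 1 (in0=1, in1=0, in2=0): N1=1, N2=1, N3=0, N4=0, N5=0, giving Y=0. Observed 1.
Test 1: faults giving observed 1 are {N4 stuck-at-1, N4 inverted output, N5 stuck-at-1, N5 inverted output}.
Test 2 (in0=0, in1=1, in2=1): fault-free N1=1, N2=0, N3=0, N4=1, N5=1 → 1; observed 1. Eliminates N4 inverted output, N5 inverted output.
Test 3 (in0=1, in1=1, in2=1): fault-free N1=0, N2=1, N3=1, N4=0, N5=1 → 1; observed 0. Eliminates N5 stuck-at-1.
Only N4 stuck-at-1 is consistent with every test.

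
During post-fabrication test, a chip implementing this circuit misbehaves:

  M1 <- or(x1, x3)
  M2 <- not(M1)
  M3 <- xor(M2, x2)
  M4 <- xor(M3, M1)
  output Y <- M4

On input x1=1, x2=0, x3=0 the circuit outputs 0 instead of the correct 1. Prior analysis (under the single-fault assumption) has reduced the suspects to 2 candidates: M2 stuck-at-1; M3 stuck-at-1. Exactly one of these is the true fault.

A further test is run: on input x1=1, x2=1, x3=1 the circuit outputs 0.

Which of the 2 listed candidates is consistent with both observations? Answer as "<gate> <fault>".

M3 stuck-at-1

Evaluate each candidate on input x1=1, x2=1, x3=1:
  M2 stuck-at-1: M1=1, M2=1 [stuck-at-1], M3=0, M4=1 → 1 — eliminated
  M3 stuck-at-1: M1=1, M2=0, M3=1 [stuck-at-1], M4=0 → 0 — matches
Only M3 stuck-at-1 reproduces the observed 0.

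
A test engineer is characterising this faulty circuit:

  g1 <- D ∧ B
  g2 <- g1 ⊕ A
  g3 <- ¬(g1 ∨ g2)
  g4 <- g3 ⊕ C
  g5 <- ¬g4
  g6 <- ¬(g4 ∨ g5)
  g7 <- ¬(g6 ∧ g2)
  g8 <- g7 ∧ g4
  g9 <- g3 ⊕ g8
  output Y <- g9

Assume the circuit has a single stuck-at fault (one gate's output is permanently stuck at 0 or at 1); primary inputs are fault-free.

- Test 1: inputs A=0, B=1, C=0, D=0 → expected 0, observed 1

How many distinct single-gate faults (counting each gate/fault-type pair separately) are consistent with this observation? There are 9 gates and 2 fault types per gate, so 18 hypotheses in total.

4

Fault-free: g1=0, g2=0, g3=1, g4=1, g5=0, g6=0, g7=1, g8=1, g9=0 → 0. Observed 1.
  g1: none of the 2 fault types match ✗
  g2: none of the 2 fault types match ✗
  g3: none of the 2 fault types match ✗
  g4: stuck-at-0 ✓; others ✗
  g5: none of the 2 fault types match ✗
  g6: none of the 2 fault types match ✗
  g7: stuck-at-0 ✓; others ✗
  g8: stuck-at-0 ✓; others ✗
  g9: stuck-at-1 ✓; others ✗
Consistent faults: {g4 stuck-at-0, g7 stuck-at-0, g8 stuck-at-0, g9 stuck-at-1} — 4 in all.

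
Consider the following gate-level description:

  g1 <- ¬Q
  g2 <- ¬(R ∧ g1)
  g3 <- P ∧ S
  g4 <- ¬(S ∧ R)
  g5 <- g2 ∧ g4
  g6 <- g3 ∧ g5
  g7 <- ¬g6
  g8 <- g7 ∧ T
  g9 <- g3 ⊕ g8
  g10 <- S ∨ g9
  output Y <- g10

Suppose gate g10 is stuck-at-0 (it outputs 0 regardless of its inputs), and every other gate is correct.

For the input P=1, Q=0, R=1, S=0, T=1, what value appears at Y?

Propagate with g10 forced: g1=1, g2=0, g3=0, g4=1, g5=0, g6=0, g7=1, g8=1, g9=1, g10=0 [stuck-at-0].
So Y = 0. (Without the fault it would be 1.)

0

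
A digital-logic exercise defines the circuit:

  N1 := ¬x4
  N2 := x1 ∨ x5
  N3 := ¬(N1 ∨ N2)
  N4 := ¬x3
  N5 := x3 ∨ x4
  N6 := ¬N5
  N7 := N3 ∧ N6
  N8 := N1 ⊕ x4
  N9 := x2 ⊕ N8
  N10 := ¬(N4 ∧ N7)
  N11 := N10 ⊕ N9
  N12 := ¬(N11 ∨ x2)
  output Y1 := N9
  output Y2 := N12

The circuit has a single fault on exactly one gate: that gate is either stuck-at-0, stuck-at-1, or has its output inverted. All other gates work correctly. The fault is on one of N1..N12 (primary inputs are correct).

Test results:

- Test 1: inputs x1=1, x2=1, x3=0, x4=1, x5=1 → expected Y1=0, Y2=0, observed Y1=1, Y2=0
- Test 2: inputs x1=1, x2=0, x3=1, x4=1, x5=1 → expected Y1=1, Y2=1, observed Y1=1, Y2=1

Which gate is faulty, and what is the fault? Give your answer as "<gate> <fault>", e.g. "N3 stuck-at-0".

Fault-free values for test 1 (x1=1, x2=1, x3=0, x4=1, x5=1): N1=0, N2=1, N3=0, N4=1, N5=1, N6=0, N7=0, N8=1, N9=0, N10=1, N11=1, N12=0, giving Y1=0, Y2=0. Observed Y1=1, Y2=0.
Test 1: faults giving observed Y1=1, Y2=0 are {N1 stuck-at-1, N1 inverted output, N8 stuck-at-0, N8 inverted output, N9 stuck-at-1, N9 inverted output}.
Test 2 (x1=1, x2=0, x3=1, x4=1, x5=1): fault-free N1=0, N2=1, N3=0, N4=0, N5=1, N6=0, N7=0, N8=1, N9=1, N10=1, N11=0, N12=1 → Y1=1, Y2=1; observed Y1=1, Y2=1. Eliminates N1 stuck-at-1, N1 inverted output, N8 stuck-at-0, N8 inverted output, N9 inverted output.
Only N9 stuck-at-1 is consistent with every test.

N9 stuck-at-1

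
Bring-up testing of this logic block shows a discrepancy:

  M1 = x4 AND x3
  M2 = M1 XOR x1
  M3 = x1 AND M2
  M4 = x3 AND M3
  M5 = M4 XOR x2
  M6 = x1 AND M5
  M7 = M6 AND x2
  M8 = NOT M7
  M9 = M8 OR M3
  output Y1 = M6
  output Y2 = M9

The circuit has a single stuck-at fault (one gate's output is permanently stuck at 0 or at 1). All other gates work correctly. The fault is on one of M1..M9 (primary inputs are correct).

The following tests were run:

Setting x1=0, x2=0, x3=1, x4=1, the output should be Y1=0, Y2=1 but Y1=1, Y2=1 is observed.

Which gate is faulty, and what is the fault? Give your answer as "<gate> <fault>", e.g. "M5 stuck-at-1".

M6 stuck-at-1

Fault-free values for test 1 (x1=0, x2=0, x3=1, x4=1): M1=1, M2=1, M3=0, M4=0, M5=0, M6=0, M7=0, M8=1, M9=1, giving Y1=0, Y2=1. Observed Y1=1, Y2=1.
Test 1: faults giving observed Y1=1, Y2=1 are {M6 stuck-at-1}.
Only M6 stuck-at-1 is consistent with every test.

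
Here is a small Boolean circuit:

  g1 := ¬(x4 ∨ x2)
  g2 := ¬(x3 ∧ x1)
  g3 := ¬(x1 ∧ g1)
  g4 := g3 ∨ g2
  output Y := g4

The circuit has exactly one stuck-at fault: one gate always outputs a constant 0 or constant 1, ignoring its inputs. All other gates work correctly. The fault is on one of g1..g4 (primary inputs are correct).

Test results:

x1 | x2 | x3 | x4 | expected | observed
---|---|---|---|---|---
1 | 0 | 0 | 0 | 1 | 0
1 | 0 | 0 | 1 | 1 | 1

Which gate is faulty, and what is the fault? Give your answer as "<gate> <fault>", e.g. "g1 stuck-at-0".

g2 stuck-at-0

Fault-free values for test 1 (x1=1, x2=0, x3=0, x4=0): g1=1, g2=1, g3=0, g4=1, giving Y=1. Observed 0.
Test 1: faults giving observed 0 are {g2 stuck-at-0, g4 stuck-at-0}.
Test 2 (x1=1, x2=0, x3=0, x4=1): fault-free g1=0, g2=1, g3=1, g4=1 → 1; observed 1. Eliminates g4 stuck-at-0.
Only g2 stuck-at-0 is consistent with every test.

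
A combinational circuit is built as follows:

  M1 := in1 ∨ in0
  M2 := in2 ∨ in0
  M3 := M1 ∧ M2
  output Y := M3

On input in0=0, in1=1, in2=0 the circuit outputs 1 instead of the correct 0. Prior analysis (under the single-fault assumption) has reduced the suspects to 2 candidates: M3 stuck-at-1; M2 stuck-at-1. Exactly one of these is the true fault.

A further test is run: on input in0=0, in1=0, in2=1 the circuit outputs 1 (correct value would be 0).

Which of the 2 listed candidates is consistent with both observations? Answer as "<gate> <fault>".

M3 stuck-at-1

Evaluate each candidate on input in0=0, in1=0, in2=1:
  M3 stuck-at-1: M1=0, M2=1, M3=1 [stuck-at-1] → 1 — matches
  M2 stuck-at-1: M1=0, M2=1 [stuck-at-1], M3=0 → 0 — eliminated
Only M3 stuck-at-1 reproduces the observed 1.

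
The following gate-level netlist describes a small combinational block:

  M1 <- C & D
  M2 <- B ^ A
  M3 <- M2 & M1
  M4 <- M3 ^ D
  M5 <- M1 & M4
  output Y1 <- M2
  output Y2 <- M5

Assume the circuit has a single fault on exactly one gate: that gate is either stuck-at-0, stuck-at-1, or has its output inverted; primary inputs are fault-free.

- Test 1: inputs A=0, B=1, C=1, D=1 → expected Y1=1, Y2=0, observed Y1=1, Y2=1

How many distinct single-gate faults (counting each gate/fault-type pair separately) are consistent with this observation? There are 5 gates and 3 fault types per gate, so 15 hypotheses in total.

6

Fault-free: M1=1, M2=1, M3=1, M4=0, M5=0 → Y1=1, Y2=0. Observed Y1=1, Y2=1.
  M1: none of the 3 fault types match ✗
  M2: none of the 3 fault types match ✗
  M3: stuck-at-0, inverted output ✓; others ✗
  M4: stuck-at-1, inverted output ✓; others ✗
  M5: stuck-at-1, inverted output ✓; others ✗
Consistent faults: {M3 stuck-at-0, M3 inverted output, M4 stuck-at-1, M4 inverted output, M5 stuck-at-1, M5 inverted output} — 6 in all.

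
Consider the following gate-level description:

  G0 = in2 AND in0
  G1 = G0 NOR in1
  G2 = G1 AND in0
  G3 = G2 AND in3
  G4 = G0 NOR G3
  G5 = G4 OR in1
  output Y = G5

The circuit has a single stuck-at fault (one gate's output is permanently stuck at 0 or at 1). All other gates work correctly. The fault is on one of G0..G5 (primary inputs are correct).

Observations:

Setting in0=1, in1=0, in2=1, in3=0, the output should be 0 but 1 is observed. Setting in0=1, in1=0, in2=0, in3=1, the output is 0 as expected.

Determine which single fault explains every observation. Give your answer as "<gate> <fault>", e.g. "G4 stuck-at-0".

Fault-free values for test 1 (in0=1, in1=0, in2=1, in3=0): G0=1, G1=0, G2=0, G3=0, G4=0, G5=0, giving Y=0. Observed 1.
Test 1: faults giving observed 1 are {G0 stuck-at-0, G4 stuck-at-1, G5 stuck-at-1}.
Test 2 (in0=1, in1=0, in2=0, in3=1): fault-free G0=0, G1=1, G2=1, G3=1, G4=0, G5=0 → 0; observed 0. Eliminates G4 stuck-at-1, G5 stuck-at-1.
Only G0 stuck-at-0 is consistent with every test.

G0 stuck-at-0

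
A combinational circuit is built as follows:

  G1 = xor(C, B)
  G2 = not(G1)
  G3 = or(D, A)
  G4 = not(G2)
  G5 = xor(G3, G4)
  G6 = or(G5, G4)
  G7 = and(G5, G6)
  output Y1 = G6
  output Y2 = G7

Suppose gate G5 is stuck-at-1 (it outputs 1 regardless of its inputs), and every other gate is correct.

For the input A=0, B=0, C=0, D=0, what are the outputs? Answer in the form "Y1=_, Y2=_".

Propagate with G5 forced: G1=0, G2=1, G3=0, G4=0, G5=1 [stuck-at-1], G6=1, G7=1.
So the outputs are Y1=1, Y2=1. (Without the fault they would be Y1=0, Y2=0.)

Y1=1, Y2=1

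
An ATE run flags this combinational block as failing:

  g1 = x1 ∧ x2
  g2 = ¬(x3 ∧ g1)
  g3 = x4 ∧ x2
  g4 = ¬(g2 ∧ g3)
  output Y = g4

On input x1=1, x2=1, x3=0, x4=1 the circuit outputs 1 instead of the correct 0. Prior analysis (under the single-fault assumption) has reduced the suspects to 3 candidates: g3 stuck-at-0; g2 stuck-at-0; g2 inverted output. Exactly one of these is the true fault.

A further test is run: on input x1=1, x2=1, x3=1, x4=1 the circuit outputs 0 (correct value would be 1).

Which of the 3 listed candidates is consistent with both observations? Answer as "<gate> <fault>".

g2 inverted output

Evaluate each candidate on input x1=1, x2=1, x3=1, x4=1:
  g3 stuck-at-0: g1=1, g2=0, g3=0 [stuck-at-0], g4=1 → 1 — eliminated
  g2 stuck-at-0: g1=1, g2=0 [stuck-at-0], g3=1, g4=1 → 1 — eliminated
  g2 inverted output: g1=1, g2=1 [inverted output], g3=1, g4=0 → 0 — matches
Only g2 inverted output reproduces the observed 0.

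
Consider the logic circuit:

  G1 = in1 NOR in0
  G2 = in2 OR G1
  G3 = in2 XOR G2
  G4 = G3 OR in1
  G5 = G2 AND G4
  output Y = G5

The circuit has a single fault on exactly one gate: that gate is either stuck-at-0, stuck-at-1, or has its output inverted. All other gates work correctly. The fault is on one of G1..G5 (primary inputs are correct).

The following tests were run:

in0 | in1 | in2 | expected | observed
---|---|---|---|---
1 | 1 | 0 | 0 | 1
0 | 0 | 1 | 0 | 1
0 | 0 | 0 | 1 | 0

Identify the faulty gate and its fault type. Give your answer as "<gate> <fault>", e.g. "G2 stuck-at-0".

G5 inverted output

Fault-free values for test 1 (in0=1, in1=1, in2=0): G1=0, G2=0, G3=0, G4=1, G5=0, giving Y=0. Observed 1.
Test 1: faults giving observed 1 are {G1 stuck-at-1, G1 inverted output, G2 stuck-at-1, G2 inverted output, G5 stuck-at-1, G5 inverted output}.
Test 2 (in0=0, in1=0, in2=1): fault-free G1=1, G2=1, G3=0, G4=0, G5=0 → 0; observed 1. Eliminates G1 stuck-at-1, G1 inverted output, G2 stuck-at-1, G2 inverted output.
Test 3 (in0=0, in1=0, in2=0): fault-free G1=1, G2=1, G3=1, G4=1, G5=1 → 1; observed 0. Eliminates G5 stuck-at-1.
Only G5 inverted output is consistent with every test.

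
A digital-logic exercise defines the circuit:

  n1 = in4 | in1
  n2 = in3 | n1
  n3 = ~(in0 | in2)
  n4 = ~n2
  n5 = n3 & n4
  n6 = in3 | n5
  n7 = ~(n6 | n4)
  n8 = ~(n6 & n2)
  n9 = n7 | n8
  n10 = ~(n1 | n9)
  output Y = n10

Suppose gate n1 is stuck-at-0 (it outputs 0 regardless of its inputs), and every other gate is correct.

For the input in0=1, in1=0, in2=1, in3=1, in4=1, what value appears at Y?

1

Propagate with n1 forced: n1=0 [stuck-at-0], n2=1, n3=0, n4=0, n5=0, n6=1, n7=0, n8=0, n9=0, n10=1.
So Y = 1. (Without the fault it would be 0.)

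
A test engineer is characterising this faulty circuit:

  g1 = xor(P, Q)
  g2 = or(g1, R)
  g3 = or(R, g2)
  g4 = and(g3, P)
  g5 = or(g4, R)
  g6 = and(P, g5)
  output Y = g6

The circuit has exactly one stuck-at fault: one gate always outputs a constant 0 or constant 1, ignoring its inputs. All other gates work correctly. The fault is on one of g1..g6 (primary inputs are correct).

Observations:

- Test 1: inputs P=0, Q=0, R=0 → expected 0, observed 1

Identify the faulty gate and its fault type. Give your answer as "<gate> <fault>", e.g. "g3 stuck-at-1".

Fault-free values for test 1 (P=0, Q=0, R=0): g1=0, g2=0, g3=0, g4=0, g5=0, g6=0, giving Y=0. Observed 1.
Test 1: faults giving observed 1 are {g6 stuck-at-1}.
Only g6 stuck-at-1 is consistent with every test.

g6 stuck-at-1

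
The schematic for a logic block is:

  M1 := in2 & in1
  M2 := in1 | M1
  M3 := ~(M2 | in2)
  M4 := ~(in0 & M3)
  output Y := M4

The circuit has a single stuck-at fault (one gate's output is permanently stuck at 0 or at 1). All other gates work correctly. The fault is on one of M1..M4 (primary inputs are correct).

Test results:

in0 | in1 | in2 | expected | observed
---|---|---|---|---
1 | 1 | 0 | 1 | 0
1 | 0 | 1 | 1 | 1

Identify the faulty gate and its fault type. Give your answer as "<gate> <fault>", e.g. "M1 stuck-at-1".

M2 stuck-at-0

Fault-free values for test 1 (in0=1, in1=1, in2=0): M1=0, M2=1, M3=0, M4=1, giving Y=1. Observed 0.
Test 1: faults giving observed 0 are {M2 stuck-at-0, M3 stuck-at-1, M4 stuck-at-0}.
Test 2 (in0=1, in1=0, in2=1): fault-free M1=0, M2=0, M3=0, M4=1 → 1; observed 1. Eliminates M3 stuck-at-1, M4 stuck-at-0.
Only M2 stuck-at-0 is consistent with every test.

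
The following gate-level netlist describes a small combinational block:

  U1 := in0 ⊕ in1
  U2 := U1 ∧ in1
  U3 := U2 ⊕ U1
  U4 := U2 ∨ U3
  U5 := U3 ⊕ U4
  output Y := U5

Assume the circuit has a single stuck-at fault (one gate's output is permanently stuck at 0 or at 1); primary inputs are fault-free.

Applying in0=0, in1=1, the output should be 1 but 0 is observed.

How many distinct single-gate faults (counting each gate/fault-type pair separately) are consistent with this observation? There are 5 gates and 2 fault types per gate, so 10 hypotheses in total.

Fault-free: U1=1, U2=1, U3=0, U4=1, U5=1 → 1. Observed 0.
  U1 stuck-at-0: output 0 ✓
  U1 stuck-at-1: output 1 ✗
  U2 stuck-at-0: output 0 ✓
  U2 stuck-at-1: output 1 ✗
  U3 stuck-at-0: output 1 ✗
  U3 stuck-at-1: output 0 ✓
  U4 stuck-at-0: output 0 ✓
  U4 stuck-at-1: output 1 ✗
  U5 stuck-at-0: output 0 ✓
  U5 stuck-at-1: output 1 ✗
Consistent faults: {U1 stuck-at-0, U2 stuck-at-0, U3 stuck-at-1, U4 stuck-at-0, U5 stuck-at-0} — 5 in all.

5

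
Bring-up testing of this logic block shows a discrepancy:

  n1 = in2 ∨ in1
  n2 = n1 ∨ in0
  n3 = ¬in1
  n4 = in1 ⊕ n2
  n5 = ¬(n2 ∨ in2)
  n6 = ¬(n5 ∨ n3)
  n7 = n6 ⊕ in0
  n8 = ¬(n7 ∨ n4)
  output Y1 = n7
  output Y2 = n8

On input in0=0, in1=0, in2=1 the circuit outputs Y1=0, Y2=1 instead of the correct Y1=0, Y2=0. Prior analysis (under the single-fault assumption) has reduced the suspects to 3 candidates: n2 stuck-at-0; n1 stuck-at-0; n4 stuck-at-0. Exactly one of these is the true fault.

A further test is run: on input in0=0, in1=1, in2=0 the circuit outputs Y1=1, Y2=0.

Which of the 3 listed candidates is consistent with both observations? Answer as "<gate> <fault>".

n4 stuck-at-0

Evaluate each candidate on input in0=0, in1=1, in2=0:
  n2 stuck-at-0: n1=1, n2=0 [stuck-at-0], n3=0, n4=1, n5=1, n6=0, n7=0, n8=0 → Y1=0, Y2=0 — eliminated
  n1 stuck-at-0: n1=0 [stuck-at-0], n2=0, n3=0, n4=1, n5=1, n6=0, n7=0, n8=0 → Y1=0, Y2=0 — eliminated
  n4 stuck-at-0: n1=1, n2=1, n3=0, n4=0 [stuck-at-0], n5=0, n6=1, n7=1, n8=0 → Y1=1, Y2=0 — matches
Only n4 stuck-at-0 reproduces the observed Y1=1, Y2=0.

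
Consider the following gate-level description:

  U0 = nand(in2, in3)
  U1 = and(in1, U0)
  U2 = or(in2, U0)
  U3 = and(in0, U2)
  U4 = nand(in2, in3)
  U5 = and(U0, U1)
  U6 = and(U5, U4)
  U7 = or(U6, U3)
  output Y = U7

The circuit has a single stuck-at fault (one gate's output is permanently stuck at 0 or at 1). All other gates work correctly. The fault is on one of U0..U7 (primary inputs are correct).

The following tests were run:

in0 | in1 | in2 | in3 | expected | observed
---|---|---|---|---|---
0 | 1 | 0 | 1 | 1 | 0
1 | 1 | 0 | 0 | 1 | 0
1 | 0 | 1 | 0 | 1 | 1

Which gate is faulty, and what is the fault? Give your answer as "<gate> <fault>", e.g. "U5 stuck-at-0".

U0 stuck-at-0

Fault-free values for test 1 (in0=0, in1=1, in2=0, in3=1): U0=1, U1=1, U2=1, U3=0, U4=1, U5=1, U6=1, U7=1, giving Y=1. Observed 0.
Test 1: faults giving observed 0 are {U0 stuck-at-0, U1 stuck-at-0, U4 stuck-at-0, U5 stuck-at-0, U6 stuck-at-0, U7 stuck-at-0}.
Test 2 (in0=1, in1=1, in2=0, in3=0): fault-free U0=1, U1=1, U2=1, U3=1, U4=1, U5=1, U6=1, U7=1 → 1; observed 0. Eliminates U1 stuck-at-0, U4 stuck-at-0, U5 stuck-at-0, U6 stuck-at-0.
Test 3 (in0=1, in1=0, in2=1, in3=0): fault-free U0=1, U1=0, U2=1, U3=1, U4=1, U5=0, U6=0, U7=1 → 1; observed 1. Eliminates U7 stuck-at-0.
Only U0 stuck-at-0 is consistent with every test.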